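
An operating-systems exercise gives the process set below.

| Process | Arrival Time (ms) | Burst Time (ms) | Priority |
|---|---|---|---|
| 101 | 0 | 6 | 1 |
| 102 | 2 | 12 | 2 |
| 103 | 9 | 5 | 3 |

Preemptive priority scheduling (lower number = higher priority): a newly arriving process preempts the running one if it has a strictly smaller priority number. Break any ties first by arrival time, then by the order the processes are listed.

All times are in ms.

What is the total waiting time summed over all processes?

Schedule: | 101 0-6 | 102 6-18 | 103 18-23 |
Completion: 101=6  102=18  103=23
Turnaround (C−A): 101=6  102=16  103=14
Waiting = turnaround − burst: 101=0, 102=4, 103=9
Total waiting = 0 + 4 + 9 = 13

13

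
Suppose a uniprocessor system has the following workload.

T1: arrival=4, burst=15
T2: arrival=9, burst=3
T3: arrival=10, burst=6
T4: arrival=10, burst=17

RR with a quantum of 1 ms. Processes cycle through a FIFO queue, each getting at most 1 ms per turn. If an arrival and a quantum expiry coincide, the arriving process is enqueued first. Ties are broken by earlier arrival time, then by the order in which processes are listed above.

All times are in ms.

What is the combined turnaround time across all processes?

96

Gantt: | idle 0-4 | T1 4-9 | T2 9-10 | T1 10-11 | T3 11-12 | T4 12-13 | T2 13-14 | T1 14-15 | T3 15-16 | T4 16-17 | T2 17-18 | T1 18-19 | T3 19-20 | T4 20-21 | T1 21-22 | T3 22-23 | T4 23-24 | T1 24-25 | T3 25-26 | T4 26-27 | T1 27-28 | T3 28-29 | T4 29-30 | T1 30-31 | T4 31-32 | T1 32-33 | T4 33-34 | T1 34-35 | T4 35-36 | T1 36-37 | T4 37-45 |
Completion: T1=37  T2=18  T3=29  T4=45
Turnaround (C−A): T1=33  T2=9  T3=19  T4=35
Turnaround = completion − arrival: T1=33, T2=9, T3=19, T4=35
Total turnaround = 33 + 9 + 19 + 35 = 96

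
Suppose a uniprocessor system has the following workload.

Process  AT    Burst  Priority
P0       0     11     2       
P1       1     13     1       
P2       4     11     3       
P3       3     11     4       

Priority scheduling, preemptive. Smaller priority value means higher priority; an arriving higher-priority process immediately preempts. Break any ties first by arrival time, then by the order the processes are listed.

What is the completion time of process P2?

35

Schedule: | P0 0-1 | P1 1-14 | P0 14-24 | P2 24-35 | P3 35-46 |
Completion: P0=24  P1=14  P2=35  P3=46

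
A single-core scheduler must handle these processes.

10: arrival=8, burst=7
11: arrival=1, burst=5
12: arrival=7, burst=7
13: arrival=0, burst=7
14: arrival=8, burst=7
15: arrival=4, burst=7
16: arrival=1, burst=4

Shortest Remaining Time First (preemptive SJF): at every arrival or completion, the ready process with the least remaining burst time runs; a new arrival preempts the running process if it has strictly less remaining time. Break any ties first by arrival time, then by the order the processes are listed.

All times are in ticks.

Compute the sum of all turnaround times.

Gantt: | 13 0-1 | 16 1-5 | 11 5-10 | 13 10-16 | 15 16-23 | 12 23-30 | 10 30-37 | 14 37-44 |
Completion: 10=37  11=10  12=30  13=16  14=44  15=23  16=5
Turnaround (C−A): 10=29  11=9  12=23  13=16  14=36  15=19  16=4
Turnaround = completion − arrival: 10=29, 11=9, 12=23, 13=16, 14=36, 15=19, 16=4
Total turnaround = 29 + 9 + 23 + 16 + 36 + 19 + 4 = 136

136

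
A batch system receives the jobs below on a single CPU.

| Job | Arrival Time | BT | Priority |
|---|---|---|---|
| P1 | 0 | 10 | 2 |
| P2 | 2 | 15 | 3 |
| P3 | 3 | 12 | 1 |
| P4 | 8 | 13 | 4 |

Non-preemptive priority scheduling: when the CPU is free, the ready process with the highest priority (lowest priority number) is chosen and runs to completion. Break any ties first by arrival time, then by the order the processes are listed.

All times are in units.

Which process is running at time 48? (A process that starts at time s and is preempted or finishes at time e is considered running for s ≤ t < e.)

Gantt: | P1 0-10 | P3 10-22 | P2 22-37 | P4 37-50 |
Completion: P1=10  P2=37  P3=22  P4=50

P4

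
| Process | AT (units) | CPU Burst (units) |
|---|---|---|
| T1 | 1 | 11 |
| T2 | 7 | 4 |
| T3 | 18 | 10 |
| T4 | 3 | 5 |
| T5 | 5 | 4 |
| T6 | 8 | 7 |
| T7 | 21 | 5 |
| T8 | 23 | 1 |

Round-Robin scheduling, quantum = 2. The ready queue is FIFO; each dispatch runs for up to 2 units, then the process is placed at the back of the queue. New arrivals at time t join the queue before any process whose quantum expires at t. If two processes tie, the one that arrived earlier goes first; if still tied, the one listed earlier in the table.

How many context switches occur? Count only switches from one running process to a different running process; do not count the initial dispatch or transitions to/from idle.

Gantt: | idle 0-1 | T1 1-3 | T4 3-5 | T1 5-7 | T5 7-9 | T4 9-11 | T2 11-13 | T1 13-15 | T6 15-17 | T5 17-19 | T4 19-20 | T2 20-22 | T1 22-24 | T6 24-26 | T3 26-28 | T7 28-30 | T8 30-31 | T1 31-33 | T6 33-35 | T3 35-37 | T7 37-39 | T1 39-40 | T6 40-41 | T3 41-43 | T7 43-44 | T3 44-48 |
Completion: T1=40  T2=22  T3=48  T4=20  T5=19  T6=41  T7=44  T8=31
Turnaround (C−A): T1=39  T2=15  T3=30  T4=17  T5=14  T6=33  T7=23  T8=8

24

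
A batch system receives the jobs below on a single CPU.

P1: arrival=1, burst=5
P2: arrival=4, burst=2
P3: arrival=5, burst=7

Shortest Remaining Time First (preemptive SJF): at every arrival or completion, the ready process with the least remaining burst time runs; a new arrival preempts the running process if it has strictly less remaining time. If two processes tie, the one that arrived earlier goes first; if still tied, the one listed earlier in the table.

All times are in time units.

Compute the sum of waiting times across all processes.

5

Timeline: | idle 0-1 | P1 1-6 | P2 6-8 | P3 8-15 |
Completion: P1=6  P2=8  P3=15
Waiting = turnaround − burst: P1=0, P2=2, P3=3
Total waiting = 0 + 2 + 3 = 5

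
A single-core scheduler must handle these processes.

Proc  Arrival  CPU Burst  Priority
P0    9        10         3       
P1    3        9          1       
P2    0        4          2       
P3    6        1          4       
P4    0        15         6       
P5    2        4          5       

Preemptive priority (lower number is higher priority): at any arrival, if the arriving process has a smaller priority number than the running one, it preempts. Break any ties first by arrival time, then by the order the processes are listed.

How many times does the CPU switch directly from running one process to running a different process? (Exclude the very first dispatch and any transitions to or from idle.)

Schedule: | P2 0-3 | P1 3-12 | P2 12-13 | P0 13-23 | P3 23-24 | P5 24-28 | P4 28-43 |
Completion: P0=23  P1=12  P2=13  P3=24  P4=43  P5=28
Turnaround (C−A): P0=14  P1=9  P2=13  P3=18  P4=43  P5=26

6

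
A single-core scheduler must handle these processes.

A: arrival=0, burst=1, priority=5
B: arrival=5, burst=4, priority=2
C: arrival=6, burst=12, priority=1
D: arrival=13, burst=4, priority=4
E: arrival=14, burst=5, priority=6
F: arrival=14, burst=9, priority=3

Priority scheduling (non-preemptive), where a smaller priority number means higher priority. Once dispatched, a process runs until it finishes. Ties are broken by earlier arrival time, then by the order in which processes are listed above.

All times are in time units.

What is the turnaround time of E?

25

Gantt: | A 0-1 | idle 1-5 | B 5-9 | C 9-21 | F 21-30 | D 30-34 | E 34-39 |
Completion: A=1  B=9  C=21  D=34  E=39  F=30
Turnaround (C−A): A=1  B=4  C=15  D=21  E=25  F=16
Turnaround(E) = completion − arrival = 39 − 14 = 25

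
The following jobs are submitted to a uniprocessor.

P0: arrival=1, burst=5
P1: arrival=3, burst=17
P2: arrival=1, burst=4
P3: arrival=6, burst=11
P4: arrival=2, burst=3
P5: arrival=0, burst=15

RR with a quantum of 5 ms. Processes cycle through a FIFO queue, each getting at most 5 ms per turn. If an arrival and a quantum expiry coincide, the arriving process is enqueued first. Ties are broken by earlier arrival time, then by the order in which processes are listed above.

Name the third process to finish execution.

Schedule: | P5 0-5 | P0 5-10 | P2 10-14 | P4 14-17 | P1 17-22 | P5 22-27 | P3 27-32 | P1 32-37 | P5 37-42 | P3 42-47 | P1 47-52 | P3 52-53 | P1 53-55 |
Completion: P0=10  P1=55  P2=14  P3=53  P4=17  P5=42
Turnaround (C−A): P0=9  P1=52  P2=13  P3=47  P4=15  P5=42
Finish order: P0 → P2 → P4 → P5 → P3 → P1

P4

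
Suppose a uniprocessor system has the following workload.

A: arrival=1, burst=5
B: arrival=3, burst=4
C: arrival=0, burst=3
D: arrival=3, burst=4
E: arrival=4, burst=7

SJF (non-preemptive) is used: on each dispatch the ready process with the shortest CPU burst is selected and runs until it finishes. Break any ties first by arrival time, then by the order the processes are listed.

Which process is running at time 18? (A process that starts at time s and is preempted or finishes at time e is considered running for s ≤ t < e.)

Timeline: | C 0-3 | B 3-7 | D 7-11 | A 11-16 | E 16-23 |
Completion: A=16  B=7  C=3  D=11  E=23
Turnaround (C−A): A=15  B=4  C=3  D=8  E=19

E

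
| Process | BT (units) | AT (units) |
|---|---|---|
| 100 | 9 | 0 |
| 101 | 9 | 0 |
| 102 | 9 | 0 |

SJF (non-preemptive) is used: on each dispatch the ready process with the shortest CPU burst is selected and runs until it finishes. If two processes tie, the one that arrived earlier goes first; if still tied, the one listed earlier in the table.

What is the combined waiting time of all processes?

Schedule: | 100 0-9 | 101 9-18 | 102 18-27 |
Completion: 100=9  101=18  102=27
Waiting = turnaround − burst: 100=0, 101=9, 102=18
Total waiting = 0 + 9 + 18 = 27

27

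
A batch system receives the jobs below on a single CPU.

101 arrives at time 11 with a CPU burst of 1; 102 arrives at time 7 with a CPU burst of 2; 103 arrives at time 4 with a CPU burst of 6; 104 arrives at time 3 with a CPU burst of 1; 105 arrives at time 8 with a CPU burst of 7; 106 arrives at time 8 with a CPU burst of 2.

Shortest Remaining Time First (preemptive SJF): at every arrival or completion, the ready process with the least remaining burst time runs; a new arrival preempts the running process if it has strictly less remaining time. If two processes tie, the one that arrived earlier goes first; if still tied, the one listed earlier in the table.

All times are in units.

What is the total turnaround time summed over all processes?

32

Schedule: | idle 0-3 | 104 3-4 | 103 4-7 | 102 7-9 | 106 9-11 | 101 11-12 | 103 12-15 | 105 15-22 |
Completion: 101=12  102=9  103=15  104=4  105=22  106=11
Turnaround = completion − arrival: 101=1, 102=2, 103=11, 104=1, 105=14, 106=3
Total turnaround = 1 + 2 + 11 + 1 + 14 + 3 = 32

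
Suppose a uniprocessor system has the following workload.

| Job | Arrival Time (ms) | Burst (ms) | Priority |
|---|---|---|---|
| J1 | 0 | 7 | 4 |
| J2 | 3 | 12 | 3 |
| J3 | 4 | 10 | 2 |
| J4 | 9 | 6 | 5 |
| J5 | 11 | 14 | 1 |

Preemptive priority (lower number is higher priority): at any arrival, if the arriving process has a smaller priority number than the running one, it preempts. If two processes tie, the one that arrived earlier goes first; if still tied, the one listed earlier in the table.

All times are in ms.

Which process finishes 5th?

Schedule: | J1 0-3 | J2 3-4 | J3 4-11 | J5 11-25 | J3 25-28 | J2 28-39 | J1 39-43 | J4 43-49 |
Completion: J1=43  J2=39  J3=28  J4=49  J5=25
Turnaround (C−A): J1=43  J2=36  J3=24  J4=40  J5=14
Finish order: J5 → J3 → J2 → J1 → J4

J4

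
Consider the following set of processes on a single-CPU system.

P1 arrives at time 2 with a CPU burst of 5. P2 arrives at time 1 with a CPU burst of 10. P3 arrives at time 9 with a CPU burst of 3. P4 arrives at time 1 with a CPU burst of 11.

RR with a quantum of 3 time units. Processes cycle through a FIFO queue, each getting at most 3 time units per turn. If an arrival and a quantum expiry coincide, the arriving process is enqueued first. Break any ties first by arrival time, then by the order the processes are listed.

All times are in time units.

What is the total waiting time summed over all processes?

Schedule: | idle 0-1 | P2 1-4 | P4 4-7 | P1 7-10 | P2 10-13 | P4 13-16 | P3 16-19 | P1 19-21 | P2 21-24 | P4 24-27 | P2 27-28 | P4 28-30 |
Completion: P1=21  P2=28  P3=19  P4=30
Turnaround (C−A): P1=19  P2=27  P3=10  P4=29
Waiting = turnaround − burst: P1=14, P2=17, P3=7, P4=18
Total waiting = 14 + 17 + 7 + 18 = 56

56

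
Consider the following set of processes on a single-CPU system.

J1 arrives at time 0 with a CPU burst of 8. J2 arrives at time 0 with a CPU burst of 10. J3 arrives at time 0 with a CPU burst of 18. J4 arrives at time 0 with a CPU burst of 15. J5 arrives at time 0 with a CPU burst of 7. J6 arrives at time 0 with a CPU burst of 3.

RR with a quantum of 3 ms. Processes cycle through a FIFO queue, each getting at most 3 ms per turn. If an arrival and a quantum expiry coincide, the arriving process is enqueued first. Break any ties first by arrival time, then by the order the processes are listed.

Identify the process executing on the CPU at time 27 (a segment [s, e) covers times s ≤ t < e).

J4

Gantt: | J1 0-3 | J2 3-6 | J3 6-9 | J4 9-12 | J5 12-15 | J6 15-18 | J1 18-21 | J2 21-24 | J3 24-27 | J4 27-30 | J5 30-33 | J1 33-35 | J2 35-38 | J3 38-41 | J4 41-44 | J5 44-45 | J2 45-46 | J3 46-49 | J4 49-52 | J3 52-55 | J4 55-58 | J3 58-61 |
Completion: J1=35  J2=46  J3=61  J4=58  J5=45  J6=18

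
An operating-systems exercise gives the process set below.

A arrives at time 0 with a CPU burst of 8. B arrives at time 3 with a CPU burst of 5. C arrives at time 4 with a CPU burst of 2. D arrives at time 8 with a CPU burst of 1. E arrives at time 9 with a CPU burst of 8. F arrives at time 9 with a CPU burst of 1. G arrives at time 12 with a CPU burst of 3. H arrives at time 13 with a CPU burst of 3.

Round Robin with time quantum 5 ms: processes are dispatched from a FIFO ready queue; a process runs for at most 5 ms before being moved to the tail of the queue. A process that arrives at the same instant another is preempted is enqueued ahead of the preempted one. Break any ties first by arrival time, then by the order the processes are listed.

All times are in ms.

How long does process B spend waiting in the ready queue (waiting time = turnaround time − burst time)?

Schedule: | A 0-5 | B 5-10 | C 10-12 | A 12-15 | D 15-16 | E 16-21 | F 21-22 | G 22-25 | H 25-28 | E 28-31 |
Completion: A=15  B=10  C=12  D=16  E=31  F=22  G=25  H=28
Waiting(B) = turnaround − burst = 7 − 5 = 2

2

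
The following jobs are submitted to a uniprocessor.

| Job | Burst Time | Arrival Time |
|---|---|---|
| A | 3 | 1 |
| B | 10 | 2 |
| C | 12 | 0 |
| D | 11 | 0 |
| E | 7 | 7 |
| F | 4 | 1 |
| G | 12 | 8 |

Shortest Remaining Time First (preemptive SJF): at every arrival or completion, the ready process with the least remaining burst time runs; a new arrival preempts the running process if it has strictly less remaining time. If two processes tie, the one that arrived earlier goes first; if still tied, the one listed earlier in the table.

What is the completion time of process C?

47

Timeline: | D 0-1 | A 1-4 | F 4-8 | E 8-15 | D 15-25 | B 25-35 | C 35-47 | G 47-59 |
Completion: A=4  B=35  C=47  D=25  E=15  F=8  G=59
Turnaround (C−A): A=3  B=33  C=47  D=25  E=8  F=7  G=51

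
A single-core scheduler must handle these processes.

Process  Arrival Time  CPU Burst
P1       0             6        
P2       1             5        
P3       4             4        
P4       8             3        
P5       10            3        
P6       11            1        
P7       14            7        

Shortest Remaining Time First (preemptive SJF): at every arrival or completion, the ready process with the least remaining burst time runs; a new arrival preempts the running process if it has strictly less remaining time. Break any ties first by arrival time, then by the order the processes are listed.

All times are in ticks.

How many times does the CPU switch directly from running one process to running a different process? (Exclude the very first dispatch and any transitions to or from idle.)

Timeline: | P1 0-6 | P3 6-10 | P4 10-11 | P6 11-12 | P4 12-14 | P5 14-17 | P2 17-22 | P7 22-29 |
Completion: P1=6  P2=22  P3=10  P4=14  P5=17  P6=12  P7=29

7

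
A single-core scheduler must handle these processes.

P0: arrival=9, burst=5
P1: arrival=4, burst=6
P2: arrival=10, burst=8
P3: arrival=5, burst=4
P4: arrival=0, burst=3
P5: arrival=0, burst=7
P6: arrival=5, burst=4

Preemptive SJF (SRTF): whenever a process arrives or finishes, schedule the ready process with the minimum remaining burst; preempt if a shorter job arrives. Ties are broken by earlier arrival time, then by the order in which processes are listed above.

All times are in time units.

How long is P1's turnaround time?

Timeline: | P4 0-3 | P5 3-5 | P3 5-9 | P6 9-13 | P5 13-18 | P0 18-23 | P1 23-29 | P2 29-37 |
Completion: P0=23  P1=29  P2=37  P3=9  P4=3  P5=18  P6=13
Turnaround (C−A): P0=14  P1=25  P2=27  P3=4  P4=3  P5=18  P6=8
Turnaround(P1) = completion − arrival = 29 − 4 = 25

25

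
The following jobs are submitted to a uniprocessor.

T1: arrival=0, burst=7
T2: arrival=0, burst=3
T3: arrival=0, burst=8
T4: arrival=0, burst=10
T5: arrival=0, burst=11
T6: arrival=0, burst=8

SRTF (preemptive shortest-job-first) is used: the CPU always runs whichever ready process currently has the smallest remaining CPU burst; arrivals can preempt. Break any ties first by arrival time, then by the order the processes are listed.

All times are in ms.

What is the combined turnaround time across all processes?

Timeline: | T2 0-3 | T1 3-10 | T3 10-18 | T6 18-26 | T4 26-36 | T5 36-47 |
Completion: T1=10  T2=3  T3=18  T4=36  T5=47  T6=26
Turnaround (C−A): T1=10  T2=3  T3=18  T4=36  T5=47  T6=26
Turnaround = completion − arrival: T1=10, T2=3, T3=18, T4=36, T5=47, T6=26
Total turnaround = 10 + 3 + 18 + 36 + 47 + 26 = 140

140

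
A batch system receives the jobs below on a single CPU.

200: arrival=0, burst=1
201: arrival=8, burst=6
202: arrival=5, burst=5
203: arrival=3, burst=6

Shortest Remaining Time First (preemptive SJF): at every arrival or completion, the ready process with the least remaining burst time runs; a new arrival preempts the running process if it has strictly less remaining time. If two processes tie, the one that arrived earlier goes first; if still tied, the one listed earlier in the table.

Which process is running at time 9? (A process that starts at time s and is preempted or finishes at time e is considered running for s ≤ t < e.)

Gantt: | 200 0-1 | idle 1-3 | 203 3-9 | 202 9-14 | 201 14-20 |
Completion: 200=1  201=20  202=14  203=9

202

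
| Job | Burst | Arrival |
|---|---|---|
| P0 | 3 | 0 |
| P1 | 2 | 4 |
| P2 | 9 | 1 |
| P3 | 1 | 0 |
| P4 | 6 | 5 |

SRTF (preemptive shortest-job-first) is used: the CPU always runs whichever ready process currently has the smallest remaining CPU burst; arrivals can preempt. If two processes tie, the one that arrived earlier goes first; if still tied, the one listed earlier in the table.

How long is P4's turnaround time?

7

Timeline: | P3 0-1 | P0 1-4 | P1 4-6 | P4 6-12 | P2 12-21 |
Completion: P0=4  P1=6  P2=21  P3=1  P4=12
Turnaround (C−A): P0=4  P1=2  P2=20  P3=1  P4=7
Turnaround(P4) = completion − arrival = 12 − 5 = 7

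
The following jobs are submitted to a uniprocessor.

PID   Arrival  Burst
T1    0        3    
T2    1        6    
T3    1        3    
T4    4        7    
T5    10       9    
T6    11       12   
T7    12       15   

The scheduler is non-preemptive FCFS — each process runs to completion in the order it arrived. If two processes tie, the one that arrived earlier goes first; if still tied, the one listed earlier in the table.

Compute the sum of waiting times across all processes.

Timeline: | T1 0-3 | T2 3-9 | T3 9-12 | T4 12-19 | T5 19-28 | T6 28-40 | T7 40-55 |
Completion: T1=3  T2=9  T3=12  T4=19  T5=28  T6=40  T7=55
Turnaround (C−A): T1=3  T2=8  T3=11  T4=15  T5=18  T6=29  T7=43
Waiting = turnaround − burst: T1=0, T2=2, T3=8, T4=8, T5=9, T6=17, T7=28
Total waiting = 0 + 2 + 8 + 8 + 9 + 17 + 28 = 72

72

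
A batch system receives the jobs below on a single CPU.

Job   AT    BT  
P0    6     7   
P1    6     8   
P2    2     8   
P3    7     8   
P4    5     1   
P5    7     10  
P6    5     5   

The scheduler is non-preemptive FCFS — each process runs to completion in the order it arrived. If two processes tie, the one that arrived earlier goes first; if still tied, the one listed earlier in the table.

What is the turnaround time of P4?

Timeline: | idle 0-2 | P2 2-10 | P4 10-11 | P6 11-16 | P0 16-23 | P1 23-31 | P3 31-39 | P5 39-49 |
Completion: P0=23  P1=31  P2=10  P3=39  P4=11  P5=49  P6=16
Turnaround (C−A): P0=17  P1=25  P2=8  P3=32  P4=6  P5=42  P6=11
Turnaround(P4) = completion − arrival = 11 − 5 = 6

6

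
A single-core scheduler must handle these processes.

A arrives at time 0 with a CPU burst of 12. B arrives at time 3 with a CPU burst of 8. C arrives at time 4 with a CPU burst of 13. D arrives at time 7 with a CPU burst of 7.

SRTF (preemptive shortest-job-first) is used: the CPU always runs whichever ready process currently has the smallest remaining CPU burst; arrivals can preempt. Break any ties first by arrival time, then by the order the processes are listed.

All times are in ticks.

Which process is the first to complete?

Timeline: | A 0-3 | B 3-11 | D 11-18 | A 18-27 | C 27-40 |
Completion: A=27  B=11  C=40  D=18
Turnaround (C−A): A=27  B=8  C=36  D=11
Finish order: B → D → A → C

B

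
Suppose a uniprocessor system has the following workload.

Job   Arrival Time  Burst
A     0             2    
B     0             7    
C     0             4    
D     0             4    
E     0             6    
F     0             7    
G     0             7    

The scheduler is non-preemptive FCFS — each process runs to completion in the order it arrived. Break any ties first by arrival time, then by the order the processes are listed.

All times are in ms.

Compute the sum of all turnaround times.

131

Timeline: | A 0-2 | B 2-9 | C 9-13 | D 13-17 | E 17-23 | F 23-30 | G 30-37 |
Completion: A=2  B=9  C=13  D=17  E=23  F=30  G=37
Turnaround = completion − arrival: A=2, B=9, C=13, D=17, E=23, F=30, G=37
Total turnaround = 2 + 9 + 13 + 17 + 23 + 30 + 37 = 131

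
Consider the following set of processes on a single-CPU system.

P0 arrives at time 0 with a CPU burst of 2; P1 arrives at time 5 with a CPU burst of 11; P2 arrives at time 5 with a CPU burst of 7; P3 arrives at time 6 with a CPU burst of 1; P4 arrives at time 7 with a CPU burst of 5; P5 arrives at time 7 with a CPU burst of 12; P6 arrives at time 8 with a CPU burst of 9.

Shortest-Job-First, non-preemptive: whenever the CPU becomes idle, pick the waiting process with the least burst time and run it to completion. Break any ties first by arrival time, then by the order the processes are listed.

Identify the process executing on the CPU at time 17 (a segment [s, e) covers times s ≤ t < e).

Schedule: | P0 0-2 | idle 2-5 | P2 5-12 | P3 12-13 | P4 13-18 | P6 18-27 | P1 27-38 | P5 38-50 |
Completion: P0=2  P1=38  P2=12  P3=13  P4=18  P5=50  P6=27
Turnaround (C−A): P0=2  P1=33  P2=7  P3=7  P4=11  P5=43  P6=19

P4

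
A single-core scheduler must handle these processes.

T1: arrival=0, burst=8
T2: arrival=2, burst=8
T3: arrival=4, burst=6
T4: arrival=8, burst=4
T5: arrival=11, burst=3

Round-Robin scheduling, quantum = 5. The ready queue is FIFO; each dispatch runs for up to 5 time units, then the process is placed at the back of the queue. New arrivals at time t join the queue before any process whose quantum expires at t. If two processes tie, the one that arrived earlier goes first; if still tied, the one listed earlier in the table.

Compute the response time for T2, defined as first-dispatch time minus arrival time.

Gantt: | T1 0-5 | T2 5-10 | T3 10-15 | T1 15-18 | T4 18-22 | T2 22-25 | T5 25-28 | T3 28-29 |
Completion: T1=18  T2=25  T3=29  T4=22  T5=28
Turnaround (C−A): T1=18  T2=23  T3=25  T4=14  T5=17
Response(T2) = first start − arrival = 5 − 2 = 3

3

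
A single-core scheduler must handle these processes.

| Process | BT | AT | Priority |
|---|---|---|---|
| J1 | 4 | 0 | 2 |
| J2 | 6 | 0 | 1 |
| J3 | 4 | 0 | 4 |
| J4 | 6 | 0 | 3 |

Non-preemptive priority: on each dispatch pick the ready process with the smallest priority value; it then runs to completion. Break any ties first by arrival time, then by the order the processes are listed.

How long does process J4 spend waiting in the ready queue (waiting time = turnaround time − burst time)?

Timeline: | J2 0-6 | J1 6-10 | J4 10-16 | J3 16-20 |
Completion: J1=10  J2=6  J3=20  J4=16
Turnaround (C−A): J1=10  J2=6  J3=20  J4=16
Waiting(J4) = turnaround − burst = 16 − 6 = 10

10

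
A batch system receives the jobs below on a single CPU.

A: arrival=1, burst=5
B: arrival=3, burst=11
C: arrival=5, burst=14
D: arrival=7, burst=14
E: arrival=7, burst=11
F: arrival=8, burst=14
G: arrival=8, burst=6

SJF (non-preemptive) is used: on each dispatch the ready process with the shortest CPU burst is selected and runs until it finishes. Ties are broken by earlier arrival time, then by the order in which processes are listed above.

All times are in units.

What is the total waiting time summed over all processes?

152

Timeline: | idle 0-1 | A 1-6 | B 6-17 | G 17-23 | E 23-34 | C 34-48 | D 48-62 | F 62-76 |
Completion: A=6  B=17  C=48  D=62  E=34  F=76  G=23
Turnaround (C−A): A=5  B=14  C=43  D=55  E=27  F=68  G=15
Waiting = turnaround − burst: A=0, B=3, C=29, D=41, E=16, F=54, G=9
Total waiting = 0 + 3 + 29 + 41 + 16 + 54 + 9 = 152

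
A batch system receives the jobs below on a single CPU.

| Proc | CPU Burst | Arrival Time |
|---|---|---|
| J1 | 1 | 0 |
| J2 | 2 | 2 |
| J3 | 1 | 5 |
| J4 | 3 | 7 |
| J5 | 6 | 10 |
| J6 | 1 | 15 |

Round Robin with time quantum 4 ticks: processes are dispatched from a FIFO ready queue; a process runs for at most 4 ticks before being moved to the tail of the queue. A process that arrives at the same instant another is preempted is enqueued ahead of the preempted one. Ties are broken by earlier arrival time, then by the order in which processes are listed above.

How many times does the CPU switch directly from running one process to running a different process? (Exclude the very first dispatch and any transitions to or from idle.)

Gantt: | J1 0-1 | idle 1-2 | J2 2-4 | idle 4-5 | J3 5-6 | idle 6-7 | J4 7-10 | J5 10-16 | J6 16-17 |
Completion: J1=1  J2=4  J3=6  J4=10  J5=16  J6=17
Turnaround (C−A): J1=1  J2=2  J3=1  J4=3  J5=6  J6=2

2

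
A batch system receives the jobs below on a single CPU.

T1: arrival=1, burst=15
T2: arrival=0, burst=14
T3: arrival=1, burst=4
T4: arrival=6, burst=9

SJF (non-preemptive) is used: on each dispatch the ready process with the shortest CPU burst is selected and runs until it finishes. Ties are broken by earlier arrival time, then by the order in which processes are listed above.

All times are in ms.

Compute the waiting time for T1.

26

Timeline: | T2 0-14 | T3 14-18 | T4 18-27 | T1 27-42 |
Completion: T1=42  T2=14  T3=18  T4=27
Turnaround (C−A): T1=41  T2=14  T3=17  T4=21
Waiting(T1) = turnaround − burst = 41 − 15 = 26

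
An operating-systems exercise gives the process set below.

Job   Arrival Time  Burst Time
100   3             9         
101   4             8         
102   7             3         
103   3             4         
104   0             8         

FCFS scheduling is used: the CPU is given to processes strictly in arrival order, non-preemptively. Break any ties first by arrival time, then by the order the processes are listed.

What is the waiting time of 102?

Timeline: | 104 0-8 | 100 8-17 | 103 17-21 | 101 21-29 | 102 29-32 |
Completion: 100=17  101=29  102=32  103=21  104=8
Turnaround (C−A): 100=14  101=25  102=25  103=18  104=8
Waiting(102) = turnaround − burst = 25 − 3 = 22

22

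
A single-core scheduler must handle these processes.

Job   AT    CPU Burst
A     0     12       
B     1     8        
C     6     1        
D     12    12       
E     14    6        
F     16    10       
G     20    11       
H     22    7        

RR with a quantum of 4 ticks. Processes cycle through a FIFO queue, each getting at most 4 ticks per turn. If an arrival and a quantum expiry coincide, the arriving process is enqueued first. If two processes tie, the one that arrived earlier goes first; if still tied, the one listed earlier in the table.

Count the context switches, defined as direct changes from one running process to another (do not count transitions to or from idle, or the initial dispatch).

18

Gantt: | A 0-4 | B 4-8 | A 8-12 | C 12-13 | B 13-17 | D 17-21 | A 21-25 | E 25-29 | F 29-33 | G 33-37 | D 37-41 | H 41-45 | E 45-47 | F 47-51 | G 51-55 | D 55-59 | H 59-62 | F 62-64 | G 64-67 |
Completion: A=25  B=17  C=13  D=59  E=47  F=64  G=67  H=62
Turnaround (C−A): A=25  B=16  C=7  D=47  E=33  F=48  G=47  H=40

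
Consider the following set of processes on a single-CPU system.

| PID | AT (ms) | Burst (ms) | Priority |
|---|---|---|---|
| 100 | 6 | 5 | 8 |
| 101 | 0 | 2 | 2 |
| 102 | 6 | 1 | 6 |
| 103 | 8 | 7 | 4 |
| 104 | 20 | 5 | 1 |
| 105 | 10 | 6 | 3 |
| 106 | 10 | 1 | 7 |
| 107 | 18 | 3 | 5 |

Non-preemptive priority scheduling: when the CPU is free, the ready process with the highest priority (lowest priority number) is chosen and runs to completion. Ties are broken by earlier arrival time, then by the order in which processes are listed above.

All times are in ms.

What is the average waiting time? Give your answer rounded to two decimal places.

Schedule: | 101 0-2 | idle 2-6 | 102 6-7 | 100 7-12 | 105 12-18 | 103 18-25 | 104 25-30 | 107 30-33 | 106 33-34 |
Completion: 100=12  101=2  102=7  103=25  104=30  105=18  106=34  107=33
Turnaround (C−A): 100=6  101=2  102=1  103=17  104=10  105=8  106=24  107=15
Waiting times: 100=1, 101=0, 102=0, 103=10, 104=5, 105=2, 106=23, 107=12
Average waiting = (1+0+0+10+5+2+23+12) / 8 = 53/8 = 6.63

6.63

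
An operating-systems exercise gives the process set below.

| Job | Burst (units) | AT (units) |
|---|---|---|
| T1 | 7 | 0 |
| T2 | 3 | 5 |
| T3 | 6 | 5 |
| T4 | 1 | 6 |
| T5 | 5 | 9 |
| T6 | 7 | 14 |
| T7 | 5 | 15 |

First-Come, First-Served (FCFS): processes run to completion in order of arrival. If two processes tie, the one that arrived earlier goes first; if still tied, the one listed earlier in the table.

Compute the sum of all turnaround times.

81

Gantt: | T1 0-7 | T2 7-10 | T3 10-16 | T4 16-17 | T5 17-22 | T6 22-29 | T7 29-34 |
Completion: T1=7  T2=10  T3=16  T4=17  T5=22  T6=29  T7=34
Turnaround (C−A): T1=7  T2=5  T3=11  T4=11  T5=13  T6=15  T7=19
Turnaround = completion − arrival: T1=7, T2=5, T3=11, T4=11, T5=13, T6=15, T7=19
Total turnaround = 7 + 5 + 11 + 11 + 13 + 15 + 19 = 81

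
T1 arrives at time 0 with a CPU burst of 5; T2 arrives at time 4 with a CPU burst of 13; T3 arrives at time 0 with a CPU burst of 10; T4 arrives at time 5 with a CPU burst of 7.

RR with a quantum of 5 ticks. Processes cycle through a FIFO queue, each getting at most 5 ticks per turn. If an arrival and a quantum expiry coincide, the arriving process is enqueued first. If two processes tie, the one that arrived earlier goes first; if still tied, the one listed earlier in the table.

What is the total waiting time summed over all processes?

Gantt: | T1 0-5 | T3 5-10 | T2 10-15 | T4 15-20 | T3 20-25 | T2 25-30 | T4 30-32 | T2 32-35 |
Completion: T1=5  T2=35  T3=25  T4=32
Waiting = turnaround − burst: T1=0, T2=18, T3=15, T4=20
Total waiting = 0 + 18 + 15 + 20 = 53

53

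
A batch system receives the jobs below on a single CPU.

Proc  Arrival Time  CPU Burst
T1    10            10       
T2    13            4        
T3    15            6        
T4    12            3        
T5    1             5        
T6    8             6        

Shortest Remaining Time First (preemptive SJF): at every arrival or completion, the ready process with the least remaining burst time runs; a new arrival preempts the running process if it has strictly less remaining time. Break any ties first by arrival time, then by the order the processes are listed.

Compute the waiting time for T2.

Schedule: | idle 0-1 | T5 1-6 | idle 6-8 | T6 8-14 | T4 14-17 | T2 17-21 | T3 21-27 | T1 27-37 |
Completion: T1=37  T2=21  T3=27  T4=17  T5=6  T6=14
Turnaround (C−A): T1=27  T2=8  T3=12  T4=5  T5=5  T6=6
Waiting(T2) = turnaround − burst = 8 − 4 = 4

4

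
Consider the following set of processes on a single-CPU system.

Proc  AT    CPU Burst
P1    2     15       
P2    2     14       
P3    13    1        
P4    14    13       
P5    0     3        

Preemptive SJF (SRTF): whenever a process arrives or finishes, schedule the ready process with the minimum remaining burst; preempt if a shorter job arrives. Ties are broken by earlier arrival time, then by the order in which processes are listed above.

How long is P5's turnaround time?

3

Schedule: | P5 0-3 | P2 3-13 | P3 13-14 | P2 14-18 | P4 18-31 | P1 31-46 |
Completion: P1=46  P2=18  P3=14  P4=31  P5=3
Turnaround (C−A): P1=44  P2=16  P3=1  P4=17  P5=3
Turnaround(P5) = completion − arrival = 3 − 0 = 3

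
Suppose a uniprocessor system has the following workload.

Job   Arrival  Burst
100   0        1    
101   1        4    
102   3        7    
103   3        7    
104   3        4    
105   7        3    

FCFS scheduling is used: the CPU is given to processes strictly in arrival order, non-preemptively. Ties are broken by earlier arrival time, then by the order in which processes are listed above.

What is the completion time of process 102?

12

Timeline: | 100 0-1 | 101 1-5 | 102 5-12 | 103 12-19 | 104 19-23 | 105 23-26 |
Completion: 100=1  101=5  102=12  103=19  104=23  105=26
Turnaround (C−A): 100=1  101=4  102=9  103=16  104=20  105=19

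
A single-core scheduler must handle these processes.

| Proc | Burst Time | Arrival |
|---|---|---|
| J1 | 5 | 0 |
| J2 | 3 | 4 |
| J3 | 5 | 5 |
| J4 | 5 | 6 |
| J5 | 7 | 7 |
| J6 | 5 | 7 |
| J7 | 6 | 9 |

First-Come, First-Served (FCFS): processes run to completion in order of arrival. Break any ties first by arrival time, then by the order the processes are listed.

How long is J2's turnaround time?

4

Timeline: | J1 0-5 | J2 5-8 | J3 8-13 | J4 13-18 | J5 18-25 | J6 25-30 | J7 30-36 |
Completion: J1=5  J2=8  J3=13  J4=18  J5=25  J6=30  J7=36
Turnaround (C−A): J1=5  J2=4  J3=8  J4=12  J5=18  J6=23  J7=27
Turnaround(J2) = completion − arrival = 8 − 4 = 4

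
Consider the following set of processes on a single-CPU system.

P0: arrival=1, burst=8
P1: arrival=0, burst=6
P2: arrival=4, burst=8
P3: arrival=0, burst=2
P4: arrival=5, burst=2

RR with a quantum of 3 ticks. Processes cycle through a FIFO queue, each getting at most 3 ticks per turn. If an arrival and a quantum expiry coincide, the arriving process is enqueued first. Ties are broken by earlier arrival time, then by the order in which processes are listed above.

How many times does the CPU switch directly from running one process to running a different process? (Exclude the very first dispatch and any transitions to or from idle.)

9

Schedule: | P1 0-3 | P3 3-5 | P0 5-8 | P1 8-11 | P2 11-14 | P4 14-16 | P0 16-19 | P2 19-22 | P0 22-24 | P2 24-26 |
Completion: P0=24  P1=11  P2=26  P3=5  P4=16
Turnaround (C−A): P0=23  P1=11  P2=22  P3=5  P4=11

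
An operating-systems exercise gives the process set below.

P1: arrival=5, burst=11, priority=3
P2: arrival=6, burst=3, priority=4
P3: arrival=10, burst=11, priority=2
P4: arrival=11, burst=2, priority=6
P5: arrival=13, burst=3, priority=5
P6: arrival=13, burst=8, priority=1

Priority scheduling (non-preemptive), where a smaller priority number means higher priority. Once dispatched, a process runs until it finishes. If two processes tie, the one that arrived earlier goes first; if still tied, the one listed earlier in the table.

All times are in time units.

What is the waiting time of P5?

Timeline: | idle 0-5 | P1 5-16 | P6 16-24 | P3 24-35 | P2 35-38 | P5 38-41 | P4 41-43 |
Completion: P1=16  P2=38  P3=35  P4=43  P5=41  P6=24
Turnaround (C−A): P1=11  P2=32  P3=25  P4=32  P5=28  P6=11
Waiting(P5) = turnaround − burst = 28 − 3 = 25

25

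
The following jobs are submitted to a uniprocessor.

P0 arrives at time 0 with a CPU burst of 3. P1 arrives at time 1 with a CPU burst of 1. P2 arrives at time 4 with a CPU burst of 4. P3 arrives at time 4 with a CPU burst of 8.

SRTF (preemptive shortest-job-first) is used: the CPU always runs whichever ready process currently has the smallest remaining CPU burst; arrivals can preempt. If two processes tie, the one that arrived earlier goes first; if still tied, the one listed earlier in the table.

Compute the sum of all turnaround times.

21

Gantt: | P0 0-1 | P1 1-2 | P0 2-4 | P2 4-8 | P3 8-16 |
Completion: P0=4  P1=2  P2=8  P3=16
Turnaround (C−A): P0=4  P1=1  P2=4  P3=12
Turnaround = completion − arrival: P0=4, P1=1, P2=4, P3=12
Total turnaround = 4 + 1 + 4 + 12 = 21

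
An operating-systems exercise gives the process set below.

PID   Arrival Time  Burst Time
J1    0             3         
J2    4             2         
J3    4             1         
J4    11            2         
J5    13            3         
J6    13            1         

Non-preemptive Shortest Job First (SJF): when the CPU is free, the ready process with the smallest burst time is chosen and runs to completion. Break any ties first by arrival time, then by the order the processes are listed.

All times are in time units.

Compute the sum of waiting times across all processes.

2

Timeline: | J1 0-3 | idle 3-4 | J3 4-5 | J2 5-7 | idle 7-11 | J4 11-13 | J6 13-14 | J5 14-17 |
Completion: J1=3  J2=7  J3=5  J4=13  J5=17  J6=14
Turnaround (C−A): J1=3  J2=3  J3=1  J4=2  J5=4  J6=1
Waiting = turnaround − burst: J1=0, J2=1, J3=0, J4=0, J5=1, J6=0
Total waiting = 0 + 1 + 0 + 0 + 1 + 0 = 2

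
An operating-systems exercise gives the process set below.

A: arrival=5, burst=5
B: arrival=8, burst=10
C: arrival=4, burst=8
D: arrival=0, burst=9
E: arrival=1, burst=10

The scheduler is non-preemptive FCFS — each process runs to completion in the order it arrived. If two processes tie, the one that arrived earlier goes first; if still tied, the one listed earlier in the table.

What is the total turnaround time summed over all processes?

111

Gantt: | D 0-9 | E 9-19 | C 19-27 | A 27-32 | B 32-42 |
Completion: A=32  B=42  C=27  D=9  E=19
Turnaround = completion − arrival: A=27, B=34, C=23, D=9, E=18
Total turnaround = 27 + 34 + 23 + 9 + 18 = 111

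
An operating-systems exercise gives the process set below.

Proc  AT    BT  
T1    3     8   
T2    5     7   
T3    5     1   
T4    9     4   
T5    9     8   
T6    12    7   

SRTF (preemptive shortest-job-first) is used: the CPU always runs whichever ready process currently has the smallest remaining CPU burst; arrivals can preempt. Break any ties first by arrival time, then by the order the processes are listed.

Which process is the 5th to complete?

T6

Gantt: | idle 0-3 | T1 3-5 | T3 5-6 | T1 6-12 | T4 12-16 | T2 16-23 | T6 23-30 | T5 30-38 |
Completion: T1=12  T2=23  T3=6  T4=16  T5=38  T6=30
Finish order: T3 → T1 → T4 → T2 → T6 → T5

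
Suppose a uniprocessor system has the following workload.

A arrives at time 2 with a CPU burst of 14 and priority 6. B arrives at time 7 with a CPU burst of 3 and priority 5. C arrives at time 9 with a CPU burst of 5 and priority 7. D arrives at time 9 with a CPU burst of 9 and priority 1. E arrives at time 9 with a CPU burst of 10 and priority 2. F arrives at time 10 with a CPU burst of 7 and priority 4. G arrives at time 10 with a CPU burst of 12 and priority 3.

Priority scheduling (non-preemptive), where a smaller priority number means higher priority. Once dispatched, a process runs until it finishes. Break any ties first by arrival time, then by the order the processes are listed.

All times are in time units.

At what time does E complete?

Timeline: | idle 0-2 | A 2-16 | D 16-25 | E 25-35 | G 35-47 | F 47-54 | B 54-57 | C 57-62 |
Completion: A=16  B=57  C=62  D=25  E=35  F=54  G=47
Turnaround (C−A): A=14  B=50  C=53  D=16  E=26  F=44  G=37

35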